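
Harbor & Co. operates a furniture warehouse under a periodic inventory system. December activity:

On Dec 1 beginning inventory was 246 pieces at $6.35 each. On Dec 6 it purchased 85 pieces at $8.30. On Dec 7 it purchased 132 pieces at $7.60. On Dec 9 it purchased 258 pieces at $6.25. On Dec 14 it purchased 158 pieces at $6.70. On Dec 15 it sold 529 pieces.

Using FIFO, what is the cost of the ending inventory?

Ending inventory = $2,258.60

Dec 15, 529 sold [FIFO — oldest first]: 246 @ $6.35 + 85 @ $8.30 + 132 @ $7.60 + 66 @ $6.25 = $3,683.30
Ending inventory: 192 @ $6.25 + 158 @ $6.70 = $2,258.60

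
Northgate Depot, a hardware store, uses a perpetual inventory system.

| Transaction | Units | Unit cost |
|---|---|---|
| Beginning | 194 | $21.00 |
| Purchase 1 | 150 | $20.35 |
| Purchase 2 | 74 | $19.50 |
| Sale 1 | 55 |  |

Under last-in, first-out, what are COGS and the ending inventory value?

COGS = $1,072.50; ending inventory = $7,497.00

Sale 1 (55) [LIFO — newest first]: 55 @ $19.50 = $1,072.50
Ending inventory: 194 @ $21.00 + 150 @ $20.35 + 19 @ $19.50 = $7,497.00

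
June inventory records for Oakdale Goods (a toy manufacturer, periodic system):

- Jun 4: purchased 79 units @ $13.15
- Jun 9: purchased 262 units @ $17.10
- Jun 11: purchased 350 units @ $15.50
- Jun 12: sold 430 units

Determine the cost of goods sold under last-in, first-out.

COGS = $6,793.00

Jun 12, 430 sold [LIFO — newest first]: 350 @ $15.50 + 80 @ $17.10 = $6,793.00
Ending inventory: 79 @ $13.15 + 182 @ $17.10 = $4,151.05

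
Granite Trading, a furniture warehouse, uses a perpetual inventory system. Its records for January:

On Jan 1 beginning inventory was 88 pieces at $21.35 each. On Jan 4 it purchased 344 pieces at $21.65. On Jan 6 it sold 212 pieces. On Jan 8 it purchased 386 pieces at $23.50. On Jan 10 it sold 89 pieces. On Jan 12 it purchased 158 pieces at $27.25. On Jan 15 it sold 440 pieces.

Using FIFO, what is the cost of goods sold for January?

Jan 6, 212 sold [FIFO — oldest first]: 88 @ $21.35 + 124 @ $21.65 = $4,563.40
Jan 10, 89 sold [FIFO — oldest first]: 89 @ $21.65 = $1,926.85
Jan 15, 440 sold [FIFO — oldest first]: 131 @ $21.65 + 309 @ $23.50 = $10,097.65
Total COGS = $4,563.40 + $1,926.85 + $10,097.65 = $16,587.90
Ending inventory: 77 @ $23.50 + 158 @ $27.25 = $6,115.00

COGS = $16,587.90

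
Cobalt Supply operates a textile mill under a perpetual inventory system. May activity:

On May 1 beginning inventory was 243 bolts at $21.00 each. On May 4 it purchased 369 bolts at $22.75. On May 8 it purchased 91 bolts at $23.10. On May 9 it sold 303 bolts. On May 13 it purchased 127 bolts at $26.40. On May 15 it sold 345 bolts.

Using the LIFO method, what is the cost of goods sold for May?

COGS = $15,130.65

May 9, 303 sold [LIFO — newest first]: 91 @ $23.10 + 212 @ $22.75 = $6,925.10
May 15, 345 sold [LIFO — newest first]: 127 @ $26.40 + 157 @ $22.75 + 61 @ $21.00 = $8,205.55
Total COGS = $6,925.10 + $8,205.55 = $15,130.65
Ending inventory: 182 @ $21.00 = $3,822.00
Check: goods available $18,952.65 = COGS $15,130.65 + ending $3,822.00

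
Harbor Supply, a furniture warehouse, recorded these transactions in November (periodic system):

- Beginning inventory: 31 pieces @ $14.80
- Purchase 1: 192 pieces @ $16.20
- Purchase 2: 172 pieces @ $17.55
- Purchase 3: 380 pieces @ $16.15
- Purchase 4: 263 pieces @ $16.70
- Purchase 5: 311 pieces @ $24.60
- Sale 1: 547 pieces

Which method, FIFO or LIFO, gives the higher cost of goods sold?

LIFO

FIFO COGS: 31 @ $14.80 + 192 @ $16.20 + 172 @ $17.55 + 152 @ $16.15 = $9,042.60
LIFO COGS: 311 @ $24.60 + 236 @ $16.70 = $11,591.80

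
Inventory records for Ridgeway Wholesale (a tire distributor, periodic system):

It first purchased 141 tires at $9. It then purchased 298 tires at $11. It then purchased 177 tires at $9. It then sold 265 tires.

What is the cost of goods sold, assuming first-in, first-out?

COGS = $2,633

Sale 1 (265) [FIFO — oldest first]: 141 @ $9 + 124 @ $11 = $2,633
Ending inventory: 174 @ $11 + 177 @ $9 = $3,507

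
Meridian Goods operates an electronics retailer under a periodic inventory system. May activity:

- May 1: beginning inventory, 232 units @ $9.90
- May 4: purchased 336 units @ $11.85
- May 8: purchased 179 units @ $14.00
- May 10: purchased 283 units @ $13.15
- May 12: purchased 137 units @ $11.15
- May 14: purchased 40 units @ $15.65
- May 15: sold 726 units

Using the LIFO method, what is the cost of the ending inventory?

Ending inventory = $5,247.45

May 15, 726 sold [LIFO — newest first]: 40 @ $15.65 + 137 @ $11.15 + 283 @ $13.15 + 179 @ $14.00 + 87 @ $11.85 = $9,411.95
Ending inventory: 232 @ $9.90 + 249 @ $11.85 = $5,247.45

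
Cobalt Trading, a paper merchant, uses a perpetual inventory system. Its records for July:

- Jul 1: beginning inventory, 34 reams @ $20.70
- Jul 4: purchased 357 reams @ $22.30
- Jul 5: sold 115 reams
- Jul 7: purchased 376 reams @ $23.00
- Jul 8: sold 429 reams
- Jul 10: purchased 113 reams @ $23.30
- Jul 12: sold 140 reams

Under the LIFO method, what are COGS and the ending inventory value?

COGS = $15,629.40; ending inventory = $4,316.40

Jul 5, 115 sold [LIFO — newest first]: 115 @ $22.30 = $2,564.50
Jul 8, 429 sold [LIFO — newest first]: 376 @ $23.00 + 53 @ $22.30 = $9,829.90
Jul 12, 140 sold [LIFO — newest first]: 113 @ $23.30 + 27 @ $22.30 = $3,235.00
Total COGS = $2,564.50 + $9,829.90 + $3,235.00 = $15,629.40
Ending inventory: 34 @ $20.70 + 162 @ $22.30 = $4,316.40
Check: goods available $19,945.80 = COGS $15,629.40 + ending $4,316.40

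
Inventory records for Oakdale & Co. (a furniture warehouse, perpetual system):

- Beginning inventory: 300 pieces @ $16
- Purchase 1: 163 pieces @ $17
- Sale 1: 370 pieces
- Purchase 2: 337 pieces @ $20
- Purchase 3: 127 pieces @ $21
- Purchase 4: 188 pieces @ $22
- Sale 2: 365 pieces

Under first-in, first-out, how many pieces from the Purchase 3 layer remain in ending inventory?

Sale 1 (370) [FIFO — oldest first]: 300 @ $16 + 70 @ $17 = $5,990
Sale 2 (365) [FIFO — oldest first]: 93 @ $17 + 272 @ $20 = $7,021
Total COGS = $5,990 + $7,021 = $13,011
Ending inventory: 65 @ $20 + 127 @ $21 + 188 @ $22 = $8,103

127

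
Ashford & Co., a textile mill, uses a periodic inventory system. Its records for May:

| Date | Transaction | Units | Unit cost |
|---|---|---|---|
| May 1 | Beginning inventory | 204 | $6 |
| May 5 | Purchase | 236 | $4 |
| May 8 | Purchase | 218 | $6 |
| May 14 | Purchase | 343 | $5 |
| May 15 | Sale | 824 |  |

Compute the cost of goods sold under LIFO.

May 15, 824 sold [LIFO — newest first]: 343 @ $5 + 218 @ $6 + 236 @ $4 + 27 @ $6 = $4,129
Ending inventory: 177 @ $6 = $1,062

COGS = $4,129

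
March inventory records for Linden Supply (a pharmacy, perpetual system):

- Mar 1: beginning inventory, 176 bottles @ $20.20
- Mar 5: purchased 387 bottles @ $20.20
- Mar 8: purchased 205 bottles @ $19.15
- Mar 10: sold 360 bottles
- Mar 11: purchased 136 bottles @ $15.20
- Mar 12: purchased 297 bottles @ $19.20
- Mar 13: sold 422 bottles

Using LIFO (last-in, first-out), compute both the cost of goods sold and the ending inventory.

COGS = $14,659.15; ending inventory = $8,408.80

Mar 10, 360 sold [LIFO — newest first]: 205 @ $19.15 + 155 @ $20.20 = $7,056.75
Mar 13, 422 sold [LIFO — newest first]: 297 @ $19.20 + 125 @ $15.20 = $7,602.40
Total COGS = $7,056.75 + $7,602.40 = $14,659.15
Ending inventory: 176 @ $20.20 + 232 @ $20.20 + 11 @ $15.20 = $8,408.80
Check: goods available $23,067.95 = COGS $14,659.15 + ending $8,408.80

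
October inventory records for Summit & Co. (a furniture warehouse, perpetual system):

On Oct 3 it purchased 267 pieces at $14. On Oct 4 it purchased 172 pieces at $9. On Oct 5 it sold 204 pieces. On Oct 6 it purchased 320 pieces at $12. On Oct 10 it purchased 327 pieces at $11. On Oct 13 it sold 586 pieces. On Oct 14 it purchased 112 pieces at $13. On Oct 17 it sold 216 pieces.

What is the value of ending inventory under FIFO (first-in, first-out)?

Oct 5, 204 sold [FIFO — oldest first]: 204 @ $14 = $2,856
Oct 13, 586 sold [FIFO — oldest first]: 63 @ $14 + 172 @ $9 + 320 @ $12 + 31 @ $11 = $6,611
Oct 17, 216 sold [FIFO — oldest first]: 216 @ $11 = $2,376
Total COGS = $2,856 + $6,611 + $2,376 = $11,843
Ending inventory: 80 @ $11 + 112 @ $13 = $2,336

Ending inventory = $2,336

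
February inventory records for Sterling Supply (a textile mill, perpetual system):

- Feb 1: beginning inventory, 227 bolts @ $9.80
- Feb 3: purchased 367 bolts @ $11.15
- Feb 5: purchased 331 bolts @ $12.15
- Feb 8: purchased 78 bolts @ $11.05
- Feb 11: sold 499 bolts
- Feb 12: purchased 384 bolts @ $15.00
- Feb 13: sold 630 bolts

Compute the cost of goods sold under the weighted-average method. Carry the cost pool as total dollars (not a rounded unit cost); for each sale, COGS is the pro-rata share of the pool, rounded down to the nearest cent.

COGS = $13,651.51

After Feb 1: 227 on hand, pool $2,224.60 (≈ $9.8000 each)
After Feb 3: 594 on hand, pool $6,316.65 (≈ $10.6341 each)
After Feb 5: 925 on hand, pool $10,338.30 (≈ $11.1765 each)
After Feb 8: 1003 on hand, pool $11,200.20 (≈ $11.1667 each)
Feb 11, sell 499: 499/1003 × $11,200.20 → $5,572.18
After Feb 12: 888 on hand, pool $11,388.02 (≈ $12.8243 each)
Feb 13, sell 630: 630/888 × $11,388.02 → $8,079.33
Total COGS = $5,572.18 + $8,079.33 = $13,651.51
Ending inventory (cost pool remaining) = $3,308.69
Check: goods available $16,960.20 = COGS $13,651.51 + ending $3,308.69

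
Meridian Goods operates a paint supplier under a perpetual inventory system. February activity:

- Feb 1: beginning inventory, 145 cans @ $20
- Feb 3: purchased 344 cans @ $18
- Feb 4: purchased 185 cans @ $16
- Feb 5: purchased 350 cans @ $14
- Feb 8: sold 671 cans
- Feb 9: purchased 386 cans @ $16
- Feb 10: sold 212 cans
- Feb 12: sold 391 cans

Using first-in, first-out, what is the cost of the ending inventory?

Ending inventory = $2,176

Feb 8, 671 sold [FIFO — oldest first]: 145 @ $20 + 344 @ $18 + 182 @ $16 = $12,004
Feb 10, 212 sold [FIFO — oldest first]: 3 @ $16 + 209 @ $14 = $2,974
Feb 12, 391 sold [FIFO — oldest first]: 141 @ $14 + 250 @ $16 = $5,974
Total COGS = $12,004 + $2,974 + $5,974 = $20,952
Ending inventory: 136 @ $16 = $2,176
Check: goods available $23,128 = COGS $20,952 + ending $2,176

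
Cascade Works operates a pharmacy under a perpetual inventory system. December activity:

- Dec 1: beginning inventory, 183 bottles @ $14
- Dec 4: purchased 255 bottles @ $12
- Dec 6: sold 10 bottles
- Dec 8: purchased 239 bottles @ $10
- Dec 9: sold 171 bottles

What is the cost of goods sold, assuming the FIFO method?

COGS = $2,534

Dec 6, 10 sold [FIFO — oldest first]: 10 @ $14 = $140
Dec 9, 171 sold [FIFO — oldest first]: 171 @ $14 = $2,394
Total COGS = $140 + $2,394 = $2,534
Ending inventory: 2 @ $14 + 255 @ $12 + 239 @ $10 = $5,478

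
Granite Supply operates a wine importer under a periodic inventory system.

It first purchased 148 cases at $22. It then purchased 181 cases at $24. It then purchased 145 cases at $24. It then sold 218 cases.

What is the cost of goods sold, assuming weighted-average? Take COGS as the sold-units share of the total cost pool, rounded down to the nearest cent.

COGS = $5,095.86

Sale 1, sell 218: 218/474 × $11,080.00 → $5,095.86
Ending inventory (cost pool remaining) = $5,984.14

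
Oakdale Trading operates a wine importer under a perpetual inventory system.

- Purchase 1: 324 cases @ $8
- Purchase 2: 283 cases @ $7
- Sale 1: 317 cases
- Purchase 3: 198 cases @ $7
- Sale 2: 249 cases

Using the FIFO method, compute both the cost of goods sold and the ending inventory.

COGS = $4,286; ending inventory = $1,673

Sale 1 (317) [FIFO — oldest first]: 317 @ $8 = $2,536
Sale 2 (249) [FIFO — oldest first]: 7 @ $8 + 242 @ $7 = $1,750
Total COGS = $2,536 + $1,750 = $4,286
Ending inventory: 41 @ $7 + 198 @ $7 = $1,673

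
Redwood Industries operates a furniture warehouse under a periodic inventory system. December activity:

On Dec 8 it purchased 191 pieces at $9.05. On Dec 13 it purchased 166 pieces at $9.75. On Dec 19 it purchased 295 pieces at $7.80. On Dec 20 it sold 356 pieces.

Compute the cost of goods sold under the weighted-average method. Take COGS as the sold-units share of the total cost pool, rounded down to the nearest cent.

Dec 20, sell 356: 356/652 × $5,648.05 → $3,083.90
Ending inventory (cost pool remaining) = $2,564.15

COGS = $3,083.90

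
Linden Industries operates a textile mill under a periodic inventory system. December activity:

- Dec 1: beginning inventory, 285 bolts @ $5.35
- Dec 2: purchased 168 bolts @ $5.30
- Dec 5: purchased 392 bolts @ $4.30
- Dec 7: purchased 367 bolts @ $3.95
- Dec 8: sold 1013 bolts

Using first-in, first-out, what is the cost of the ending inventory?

Dec 8, 1013 sold [FIFO — oldest first]: 285 @ $5.35 + 168 @ $5.30 + 392 @ $4.30 + 168 @ $3.95 = $4,764.35
Ending inventory: 199 @ $3.95 = $786.05
Check: goods available $5,550.40 = COGS $4,764.35 + ending $786.05

Ending inventory = $786.05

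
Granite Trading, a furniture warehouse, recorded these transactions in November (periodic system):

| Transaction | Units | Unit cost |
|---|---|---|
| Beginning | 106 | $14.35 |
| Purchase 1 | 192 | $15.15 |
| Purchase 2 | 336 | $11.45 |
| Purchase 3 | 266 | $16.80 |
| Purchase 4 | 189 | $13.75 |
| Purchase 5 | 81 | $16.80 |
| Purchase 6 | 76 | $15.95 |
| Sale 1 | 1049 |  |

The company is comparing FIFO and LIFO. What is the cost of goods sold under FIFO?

FIFO COGS: 106 @ $14.35 + 192 @ $15.15 + 336 @ $11.45 + 266 @ $16.80 + 149 @ $13.75 = $14,794.65
LIFO COGS: 76 @ $15.95 + 81 @ $16.80 + 189 @ $13.75 + 266 @ $16.80 + 336 @ $11.45 + 101 @ $15.15 = $15,017.90

COGS = $14,794.65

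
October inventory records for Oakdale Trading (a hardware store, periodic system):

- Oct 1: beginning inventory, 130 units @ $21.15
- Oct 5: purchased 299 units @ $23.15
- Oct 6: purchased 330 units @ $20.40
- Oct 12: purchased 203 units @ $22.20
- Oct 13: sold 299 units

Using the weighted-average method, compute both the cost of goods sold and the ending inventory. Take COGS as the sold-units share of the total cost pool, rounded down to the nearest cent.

COGS = $6,499.03; ending inventory = $14,410.92

Oct 13, sell 299: 299/962 × $20,909.95 → $6,499.03
Ending inventory (cost pool remaining) = $14,410.92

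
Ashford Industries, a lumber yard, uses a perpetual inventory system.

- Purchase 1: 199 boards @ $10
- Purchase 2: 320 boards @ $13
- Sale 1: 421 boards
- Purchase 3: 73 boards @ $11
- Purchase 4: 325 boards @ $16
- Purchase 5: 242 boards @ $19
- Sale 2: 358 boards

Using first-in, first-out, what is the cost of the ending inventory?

Sale 1 (421) [FIFO — oldest first]: 199 @ $10 + 222 @ $13 = $4,876
Sale 2 (358) [FIFO — oldest first]: 98 @ $13 + 73 @ $11 + 187 @ $16 = $5,069
Total COGS = $4,876 + $5,069 = $9,945
Ending inventory: 138 @ $16 + 242 @ $19 = $6,806
Check: goods available $16,751 = COGS $9,945 + ending $6,806

Ending inventory = $6,806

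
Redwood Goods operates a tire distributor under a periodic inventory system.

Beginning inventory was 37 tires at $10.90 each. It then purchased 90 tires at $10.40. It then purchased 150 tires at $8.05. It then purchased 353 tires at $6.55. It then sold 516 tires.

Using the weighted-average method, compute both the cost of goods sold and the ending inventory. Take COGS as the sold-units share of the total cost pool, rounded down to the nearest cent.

COGS = $3,979.71; ending inventory = $879.24

Sale 1, sell 516: 516/630 × $4,858.95 → $3,979.71
Ending inventory (cost pool remaining) = $879.24
Check: goods available $4,858.95 = COGS $3,979.71 + ending $879.24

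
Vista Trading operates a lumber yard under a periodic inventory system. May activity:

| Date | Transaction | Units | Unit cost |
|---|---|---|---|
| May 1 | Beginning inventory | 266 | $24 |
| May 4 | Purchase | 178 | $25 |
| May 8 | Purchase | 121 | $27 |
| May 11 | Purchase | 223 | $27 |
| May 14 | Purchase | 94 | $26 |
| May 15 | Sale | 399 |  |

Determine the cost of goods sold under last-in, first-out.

May 15, 399 sold [LIFO — newest first]: 94 @ $26 + 223 @ $27 + 82 @ $27 = $10,679
Ending inventory: 266 @ $24 + 178 @ $25 + 39 @ $27 = $11,887

COGS = $10,679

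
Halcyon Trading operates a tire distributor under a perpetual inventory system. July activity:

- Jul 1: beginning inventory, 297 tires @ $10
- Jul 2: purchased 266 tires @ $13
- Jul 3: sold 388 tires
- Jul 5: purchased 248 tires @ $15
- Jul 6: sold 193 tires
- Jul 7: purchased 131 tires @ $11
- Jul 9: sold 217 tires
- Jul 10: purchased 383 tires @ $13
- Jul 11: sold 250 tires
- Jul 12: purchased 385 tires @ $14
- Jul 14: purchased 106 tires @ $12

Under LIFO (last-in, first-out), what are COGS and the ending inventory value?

Jul 3, 388 sold [LIFO — newest first]: 266 @ $13 + 122 @ $10 = $4,678
Jul 6, 193 sold [LIFO — newest first]: 193 @ $15 = $2,895
Jul 9, 217 sold [LIFO — newest first]: 131 @ $11 + 55 @ $15 + 31 @ $10 = $2,576
Jul 11, 250 sold [LIFO — newest first]: 250 @ $13 = $3,250
Total COGS = $4,678 + $2,895 + $2,576 + $3,250 = $13,399
Ending inventory: 144 @ $10 + 133 @ $13 + 385 @ $14 + 106 @ $12 = $9,831
Check: goods available $23,230 = COGS $13,399 + ending $9,831

COGS = $13,399; ending inventory = $9,831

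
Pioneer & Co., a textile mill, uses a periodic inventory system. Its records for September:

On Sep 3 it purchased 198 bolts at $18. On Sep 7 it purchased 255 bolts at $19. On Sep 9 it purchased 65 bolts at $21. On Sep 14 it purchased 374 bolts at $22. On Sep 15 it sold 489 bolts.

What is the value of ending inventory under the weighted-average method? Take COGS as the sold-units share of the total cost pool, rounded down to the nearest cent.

Ending inventory = $8,133.20

Sep 15, sell 489: 489/892 × $18,002.00 → $9,868.80
Ending inventory (cost pool remaining) = $8,133.20
Check: goods available $18,002.00 = COGS $9,868.80 + ending $8,133.20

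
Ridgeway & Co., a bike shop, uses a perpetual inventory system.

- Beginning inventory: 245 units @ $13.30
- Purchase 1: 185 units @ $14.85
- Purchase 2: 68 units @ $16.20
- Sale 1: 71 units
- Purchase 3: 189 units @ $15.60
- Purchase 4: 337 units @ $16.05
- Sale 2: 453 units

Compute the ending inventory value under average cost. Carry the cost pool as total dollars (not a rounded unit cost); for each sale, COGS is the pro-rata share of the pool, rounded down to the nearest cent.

Ending inventory = $7,582.01

After Beginning: 245 on hand, pool $3,258.50 (≈ $13.3000 each)
After Purchase 1: 430 on hand, pool $6,005.75 (≈ $13.9669 each)
After Purchase 2: 498 on hand, pool $7,107.35 (≈ $14.2718 each)
Sale 1, sell 71: 71/498 × $7,107.35 → $1,013.29
After Purchase 3: 616 on hand, pool $9,042.46 (≈ $14.6793 each)
After Purchase 4: 953 on hand, pool $14,451.31 (≈ $15.1640 each)
Sale 2, sell 453: 453/953 × $14,451.31 → $6,869.30
Total COGS = $1,013.29 + $6,869.30 = $7,882.59
Ending inventory (cost pool remaining) = $7,582.01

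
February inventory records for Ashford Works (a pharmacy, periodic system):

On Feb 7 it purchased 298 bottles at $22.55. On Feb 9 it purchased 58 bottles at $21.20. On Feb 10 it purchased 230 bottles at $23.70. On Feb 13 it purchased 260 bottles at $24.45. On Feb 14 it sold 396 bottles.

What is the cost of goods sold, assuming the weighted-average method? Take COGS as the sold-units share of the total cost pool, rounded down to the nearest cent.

Feb 14, sell 396: 396/846 × $19,757.50 → $9,248.19
Ending inventory (cost pool remaining) = $10,509.31
Check: goods available $19,757.50 = COGS $9,248.19 + ending $10,509.31

COGS = $9,248.19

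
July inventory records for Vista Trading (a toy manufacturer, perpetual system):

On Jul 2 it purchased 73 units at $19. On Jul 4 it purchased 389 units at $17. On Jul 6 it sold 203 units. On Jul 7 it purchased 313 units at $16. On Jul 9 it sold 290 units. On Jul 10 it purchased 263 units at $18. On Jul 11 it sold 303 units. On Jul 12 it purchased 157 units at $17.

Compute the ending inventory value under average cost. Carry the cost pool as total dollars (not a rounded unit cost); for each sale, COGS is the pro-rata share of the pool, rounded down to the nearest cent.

After Jul 2: 73 on hand, pool $1,387.00 (≈ $19.0000 each)
After Jul 4: 462 on hand, pool $8,000.00 (≈ $17.3160 each)
Jul 6, sell 203: 203/462 × $8,000.00 → $3,515.15
After Jul 7: 572 on hand, pool $9,492.85 (≈ $16.5959 each)
Jul 9, sell 290: 290/572 × $9,492.85 → $4,812.80
After Jul 10: 545 on hand, pool $9,414.05 (≈ $17.2735 each)
Jul 11, sell 303: 303/545 × $9,414.05 → $5,233.86
After Jul 12: 399 on hand, pool $6,849.19 (≈ $17.1659 each)
Total COGS = $3,515.15 + $4,812.80 + $5,233.86 = $13,561.81
Ending inventory (cost pool remaining) = $6,849.19

Ending inventory = $6,849.19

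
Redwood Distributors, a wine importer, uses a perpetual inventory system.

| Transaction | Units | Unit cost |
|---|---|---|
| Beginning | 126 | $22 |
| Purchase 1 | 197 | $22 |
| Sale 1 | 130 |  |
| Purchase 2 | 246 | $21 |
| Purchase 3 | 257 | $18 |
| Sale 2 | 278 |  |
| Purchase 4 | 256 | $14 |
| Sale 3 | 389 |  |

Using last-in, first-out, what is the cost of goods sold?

COGS = $14,304

Sale 1 (130) [LIFO — newest first]: 130 @ $22 = $2,860
Sale 2 (278) [LIFO — newest first]: 257 @ $18 + 21 @ $21 = $5,067
Sale 3 (389) [LIFO — newest first]: 256 @ $14 + 133 @ $21 = $6,377
Total COGS = $2,860 + $5,067 + $6,377 = $14,304
Ending inventory: 126 @ $22 + 67 @ $22 + 92 @ $21 = $6,178
Check: goods available $20,482 = COGS $14,304 + ending $6,178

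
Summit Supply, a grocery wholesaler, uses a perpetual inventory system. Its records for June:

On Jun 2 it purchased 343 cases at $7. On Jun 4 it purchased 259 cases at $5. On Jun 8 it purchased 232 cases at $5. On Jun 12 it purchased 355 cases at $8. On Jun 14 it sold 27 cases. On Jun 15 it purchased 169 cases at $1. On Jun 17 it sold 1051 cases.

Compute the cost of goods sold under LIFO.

COGS = $5,905

Jun 14, 27 sold [LIFO — newest first]: 27 @ $8 = $216
Jun 17, 1051 sold [LIFO — newest first]: 169 @ $1 + 328 @ $8 + 232 @ $5 + 259 @ $5 + 63 @ $7 = $5,689
Total COGS = $216 + $5,689 = $5,905
Ending inventory: 280 @ $7 = $1,960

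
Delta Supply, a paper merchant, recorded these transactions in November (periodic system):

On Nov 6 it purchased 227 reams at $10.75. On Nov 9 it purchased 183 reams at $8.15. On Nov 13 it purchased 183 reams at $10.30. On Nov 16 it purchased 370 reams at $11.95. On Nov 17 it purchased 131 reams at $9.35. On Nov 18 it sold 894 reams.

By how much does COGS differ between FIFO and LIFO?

$100.60

FIFO COGS: 227 @ $10.75 + 183 @ $8.15 + 183 @ $10.30 + 301 @ $11.95 = $9,413.55
LIFO COGS: 131 @ $9.35 + 370 @ $11.95 + 183 @ $10.30 + 183 @ $8.15 + 27 @ $10.75 = $9,312.95
Difference = |$9,413.55 − $9,312.95| = $100.60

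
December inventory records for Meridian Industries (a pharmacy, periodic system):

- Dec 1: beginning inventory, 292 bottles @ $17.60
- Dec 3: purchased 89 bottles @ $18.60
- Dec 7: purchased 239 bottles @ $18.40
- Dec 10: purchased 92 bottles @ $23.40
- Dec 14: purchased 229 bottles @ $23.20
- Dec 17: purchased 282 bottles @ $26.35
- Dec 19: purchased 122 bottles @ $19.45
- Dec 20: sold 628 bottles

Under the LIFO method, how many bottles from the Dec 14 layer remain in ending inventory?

5

Dec 20, 628 sold [LIFO — newest first]: 122 @ $19.45 + 282 @ $26.35 + 224 @ $23.20 = $15,000.40
Ending inventory: 292 @ $17.60 + 89 @ $18.60 + 239 @ $18.40 + 92 @ $23.40 + 5 @ $23.20 = $13,461.00
Check: goods available $28,461.40 = COGS $15,000.40 + ending $13,461.00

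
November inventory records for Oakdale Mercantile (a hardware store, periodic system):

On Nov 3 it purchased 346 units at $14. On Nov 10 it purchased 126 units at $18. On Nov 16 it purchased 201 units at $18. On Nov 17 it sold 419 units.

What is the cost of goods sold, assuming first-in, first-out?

COGS = $6,158

Nov 17, 419 sold [FIFO — oldest first]: 346 @ $14 + 73 @ $18 = $6,158
Ending inventory: 53 @ $18 + 201 @ $18 = $4,572
Check: goods available $10,730 = COGS $6,158 + ending $4,572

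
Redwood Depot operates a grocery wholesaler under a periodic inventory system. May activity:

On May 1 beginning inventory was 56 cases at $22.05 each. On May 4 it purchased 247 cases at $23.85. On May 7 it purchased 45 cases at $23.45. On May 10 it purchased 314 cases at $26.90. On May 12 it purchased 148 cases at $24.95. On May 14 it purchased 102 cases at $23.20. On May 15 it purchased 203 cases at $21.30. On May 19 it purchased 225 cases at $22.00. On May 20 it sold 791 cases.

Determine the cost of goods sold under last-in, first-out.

COGS = $18,372.60

May 20, 791 sold [LIFO — newest first]: 225 @ $22.00 + 203 @ $21.30 + 102 @ $23.20 + 148 @ $24.95 + 113 @ $26.90 = $18,372.60
Ending inventory: 56 @ $22.05 + 247 @ $23.85 + 45 @ $23.45 + 201 @ $26.90 = $13,587.90
Check: goods available $31,960.50 = COGS $18,372.60 + ending $13,587.90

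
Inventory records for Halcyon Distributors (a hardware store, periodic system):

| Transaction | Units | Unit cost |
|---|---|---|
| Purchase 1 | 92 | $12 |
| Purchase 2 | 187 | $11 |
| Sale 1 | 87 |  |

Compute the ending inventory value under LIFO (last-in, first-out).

Ending inventory = $2,204

Sale 1 (87) [LIFO — newest first]: 87 @ $11 = $957
Ending inventory: 92 @ $12 + 100 @ $11 = $2,204
Check: goods available $3,161 = COGS $957 + ending $2,204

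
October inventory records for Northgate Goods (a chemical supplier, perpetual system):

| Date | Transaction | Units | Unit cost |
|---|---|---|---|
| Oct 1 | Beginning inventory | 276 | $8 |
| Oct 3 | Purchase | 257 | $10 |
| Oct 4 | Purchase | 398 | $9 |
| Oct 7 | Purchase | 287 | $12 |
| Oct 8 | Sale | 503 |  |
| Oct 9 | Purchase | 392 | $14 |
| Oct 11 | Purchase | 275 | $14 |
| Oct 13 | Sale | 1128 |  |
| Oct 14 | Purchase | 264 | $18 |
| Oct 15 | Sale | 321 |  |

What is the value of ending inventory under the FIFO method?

Ending inventory = $3,546

Oct 8, 503 sold [FIFO — oldest first]: 276 @ $8 + 227 @ $10 = $4,478
Oct 13, 1128 sold [FIFO — oldest first]: 30 @ $10 + 398 @ $9 + 287 @ $12 + 392 @ $14 + 21 @ $14 = $13,108
Oct 15, 321 sold [FIFO — oldest first]: 254 @ $14 + 67 @ $18 = $4,762
Total COGS = $4,478 + $13,108 + $4,762 = $22,348
Ending inventory: 197 @ $18 = $3,546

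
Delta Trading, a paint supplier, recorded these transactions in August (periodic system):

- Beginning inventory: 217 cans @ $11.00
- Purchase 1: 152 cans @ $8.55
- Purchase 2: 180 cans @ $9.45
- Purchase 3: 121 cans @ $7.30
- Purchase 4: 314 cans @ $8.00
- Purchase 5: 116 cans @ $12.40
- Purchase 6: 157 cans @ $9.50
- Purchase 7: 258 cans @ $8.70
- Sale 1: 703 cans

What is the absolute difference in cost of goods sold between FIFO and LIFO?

$15.60

FIFO COGS: 217 @ $11.00 + 152 @ $8.55 + 180 @ $9.45 + 121 @ $7.30 + 33 @ $8.00 = $6,534.90
LIFO COGS: 258 @ $8.70 + 157 @ $9.50 + 116 @ $12.40 + 172 @ $8.00 = $6,550.50
Difference = |$6,534.90 − $6,550.50| = $15.60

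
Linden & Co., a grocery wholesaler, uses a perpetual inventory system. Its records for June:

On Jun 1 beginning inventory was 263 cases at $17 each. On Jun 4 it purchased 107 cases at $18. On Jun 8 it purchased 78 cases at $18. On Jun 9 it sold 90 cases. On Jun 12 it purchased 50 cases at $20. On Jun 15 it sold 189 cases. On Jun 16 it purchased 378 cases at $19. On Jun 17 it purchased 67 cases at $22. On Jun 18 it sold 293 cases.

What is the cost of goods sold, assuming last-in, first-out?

Jun 9, 90 sold [LIFO — newest first]: 78 @ $18 + 12 @ $18 = $1,620
Jun 15, 189 sold [LIFO — newest first]: 50 @ $20 + 95 @ $18 + 44 @ $17 = $3,458
Jun 18, 293 sold [LIFO — newest first]: 67 @ $22 + 226 @ $19 = $5,768
Total COGS = $1,620 + $3,458 + $5,768 = $10,846
Ending inventory: 219 @ $17 + 152 @ $19 = $6,611
Check: goods available $17,457 = COGS $10,846 + ending $6,611

COGS = $10,846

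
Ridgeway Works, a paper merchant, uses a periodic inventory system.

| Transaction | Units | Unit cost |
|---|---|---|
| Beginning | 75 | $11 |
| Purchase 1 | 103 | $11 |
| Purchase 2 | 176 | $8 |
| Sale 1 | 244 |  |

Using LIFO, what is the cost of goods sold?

COGS = $2,156

Sale 1 (244) [LIFO — newest first]: 176 @ $8 + 68 @ $11 = $2,156
Ending inventory: 75 @ $11 + 35 @ $11 = $1,210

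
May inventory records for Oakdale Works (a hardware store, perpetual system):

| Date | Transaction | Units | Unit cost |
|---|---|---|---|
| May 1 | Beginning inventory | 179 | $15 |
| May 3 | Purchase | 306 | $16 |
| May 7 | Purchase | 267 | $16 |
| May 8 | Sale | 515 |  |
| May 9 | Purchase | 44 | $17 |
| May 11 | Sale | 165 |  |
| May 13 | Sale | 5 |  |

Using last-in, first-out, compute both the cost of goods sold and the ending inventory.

COGS = $10,936; ending inventory = $1,665

May 8, 515 sold [LIFO — newest first]: 267 @ $16 + 248 @ $16 = $8,240
May 11, 165 sold [LIFO — newest first]: 44 @ $17 + 58 @ $16 + 63 @ $15 = $2,621
May 13, 5 sold [LIFO — newest first]: 5 @ $15 = $75
Total COGS = $8,240 + $2,621 + $75 = $10,936
Ending inventory: 111 @ $15 = $1,665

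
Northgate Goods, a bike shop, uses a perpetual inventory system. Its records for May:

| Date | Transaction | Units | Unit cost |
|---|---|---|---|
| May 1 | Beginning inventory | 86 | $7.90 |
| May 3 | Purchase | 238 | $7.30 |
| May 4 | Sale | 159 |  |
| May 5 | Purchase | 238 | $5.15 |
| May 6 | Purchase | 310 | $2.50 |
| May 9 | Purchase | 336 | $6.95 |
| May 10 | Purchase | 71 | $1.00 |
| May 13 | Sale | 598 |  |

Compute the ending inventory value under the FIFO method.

May 4, 159 sold [FIFO — oldest first]: 86 @ $7.90 + 73 @ $7.30 = $1,212.30
May 13, 598 sold [FIFO — oldest first]: 165 @ $7.30 + 238 @ $5.15 + 195 @ $2.50 = $2,917.70
Total COGS = $1,212.30 + $2,917.70 = $4,130.00
Ending inventory: 115 @ $2.50 + 336 @ $6.95 + 71 @ $1.00 = $2,693.70

Ending inventory = $2,693.70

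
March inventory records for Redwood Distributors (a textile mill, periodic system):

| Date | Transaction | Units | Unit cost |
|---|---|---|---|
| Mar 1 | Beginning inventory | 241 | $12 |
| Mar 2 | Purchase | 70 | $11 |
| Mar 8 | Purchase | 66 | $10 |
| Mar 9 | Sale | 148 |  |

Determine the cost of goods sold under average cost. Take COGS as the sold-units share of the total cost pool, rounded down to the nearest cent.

Mar 9, sell 148: 148/377 × $4,322.00 → $1,696.70
Ending inventory (cost pool remaining) = $2,625.30

COGS = $1,696.70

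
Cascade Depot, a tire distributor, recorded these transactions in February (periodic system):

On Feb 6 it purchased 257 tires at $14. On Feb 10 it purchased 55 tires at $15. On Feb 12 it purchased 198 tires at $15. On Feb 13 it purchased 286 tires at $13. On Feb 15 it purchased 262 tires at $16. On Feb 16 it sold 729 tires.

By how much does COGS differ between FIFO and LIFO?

FIFO COGS: 257 @ $14 + 55 @ $15 + 198 @ $15 + 219 @ $13 = $10,240
LIFO COGS: 262 @ $16 + 286 @ $13 + 181 @ $15 = $10,625
Difference = |$10,240 − $10,625| = $385

$385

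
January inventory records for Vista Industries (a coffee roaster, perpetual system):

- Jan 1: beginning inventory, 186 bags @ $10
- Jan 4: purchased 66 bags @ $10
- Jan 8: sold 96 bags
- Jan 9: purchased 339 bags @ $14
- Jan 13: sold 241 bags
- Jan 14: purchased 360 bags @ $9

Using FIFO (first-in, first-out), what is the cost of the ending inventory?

Jan 8, 96 sold [FIFO — oldest first]: 96 @ $10 = $960
Jan 13, 241 sold [FIFO — oldest first]: 90 @ $10 + 66 @ $10 + 85 @ $14 = $2,750
Total COGS = $960 + $2,750 = $3,710
Ending inventory: 254 @ $14 + 360 @ $9 = $6,796

Ending inventory = $6,796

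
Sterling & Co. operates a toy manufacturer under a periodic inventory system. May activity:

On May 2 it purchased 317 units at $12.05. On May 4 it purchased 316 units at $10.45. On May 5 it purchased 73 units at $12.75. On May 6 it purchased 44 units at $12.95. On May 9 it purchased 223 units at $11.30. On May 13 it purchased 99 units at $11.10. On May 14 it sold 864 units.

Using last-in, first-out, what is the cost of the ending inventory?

Ending inventory = $2,506.40

May 14, 864 sold [LIFO — newest first]: 99 @ $11.10 + 223 @ $11.30 + 44 @ $12.95 + 73 @ $12.75 + 316 @ $10.45 + 109 @ $12.05 = $9,735.00
Ending inventory: 208 @ $12.05 = $2,506.40
Check: goods available $12,241.40 = COGS $9,735.00 + ending $2,506.40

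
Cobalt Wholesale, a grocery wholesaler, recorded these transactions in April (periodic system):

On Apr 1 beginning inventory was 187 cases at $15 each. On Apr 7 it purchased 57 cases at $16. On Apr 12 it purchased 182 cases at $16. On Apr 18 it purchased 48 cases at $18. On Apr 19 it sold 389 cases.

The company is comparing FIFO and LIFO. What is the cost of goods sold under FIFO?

COGS = $6,037

FIFO COGS: 187 @ $15 + 57 @ $16 + 145 @ $16 = $6,037
LIFO COGS: 48 @ $18 + 182 @ $16 + 57 @ $16 + 102 @ $15 = $6,218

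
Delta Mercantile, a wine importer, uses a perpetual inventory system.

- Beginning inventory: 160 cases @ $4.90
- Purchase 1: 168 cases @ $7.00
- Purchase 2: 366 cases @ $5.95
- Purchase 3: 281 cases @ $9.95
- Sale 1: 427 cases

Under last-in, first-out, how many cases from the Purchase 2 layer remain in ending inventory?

220

Sale 1 (427) [LIFO — newest first]: 281 @ $9.95 + 146 @ $5.95 = $3,664.65
Ending inventory: 160 @ $4.90 + 168 @ $7.00 + 220 @ $5.95 = $3,269.00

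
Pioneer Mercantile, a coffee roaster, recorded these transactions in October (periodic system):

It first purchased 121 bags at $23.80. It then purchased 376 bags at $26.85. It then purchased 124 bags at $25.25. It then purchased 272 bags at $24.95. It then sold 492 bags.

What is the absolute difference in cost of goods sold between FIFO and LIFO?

FIFO COGS: 121 @ $23.80 + 371 @ $26.85 = $12,841.15
LIFO COGS: 272 @ $24.95 + 124 @ $25.25 + 96 @ $26.85 = $12,495.00
Difference = |$12,841.15 − $12,495.00| = $346.15

$346.15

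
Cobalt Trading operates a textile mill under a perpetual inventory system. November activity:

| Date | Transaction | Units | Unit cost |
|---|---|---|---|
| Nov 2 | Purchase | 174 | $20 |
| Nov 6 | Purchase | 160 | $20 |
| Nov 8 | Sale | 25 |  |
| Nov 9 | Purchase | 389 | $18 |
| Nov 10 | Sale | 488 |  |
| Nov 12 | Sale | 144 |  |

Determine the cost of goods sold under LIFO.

COGS = $12,362

Nov 8, 25 sold [LIFO — newest first]: 25 @ $20 = $500
Nov 10, 488 sold [LIFO — newest first]: 389 @ $18 + 99 @ $20 = $8,982
Nov 12, 144 sold [LIFO — newest first]: 36 @ $20 + 108 @ $20 = $2,880
Total COGS = $500 + $8,982 + $2,880 = $12,362
Ending inventory: 66 @ $20 = $1,320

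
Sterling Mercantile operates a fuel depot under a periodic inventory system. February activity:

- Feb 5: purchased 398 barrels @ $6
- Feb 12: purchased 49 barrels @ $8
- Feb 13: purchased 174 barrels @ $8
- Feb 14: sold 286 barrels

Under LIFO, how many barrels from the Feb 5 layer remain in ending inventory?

Feb 14, 286 sold [LIFO — newest first]: 174 @ $8 + 49 @ $8 + 63 @ $6 = $2,162
Ending inventory: 335 @ $6 = $2,010

335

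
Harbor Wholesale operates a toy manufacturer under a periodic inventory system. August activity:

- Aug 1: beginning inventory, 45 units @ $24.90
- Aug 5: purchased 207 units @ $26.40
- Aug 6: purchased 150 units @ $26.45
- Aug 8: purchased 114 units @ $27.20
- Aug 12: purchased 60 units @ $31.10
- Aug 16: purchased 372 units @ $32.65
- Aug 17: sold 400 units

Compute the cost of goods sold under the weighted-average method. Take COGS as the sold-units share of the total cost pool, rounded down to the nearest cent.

Aug 17, sell 400: 400/948 × $27,665.40 → $11,673.16
Ending inventory (cost pool remaining) = $15,992.24
Check: goods available $27,665.40 = COGS $11,673.16 + ending $15,992.24

COGS = $11,673.16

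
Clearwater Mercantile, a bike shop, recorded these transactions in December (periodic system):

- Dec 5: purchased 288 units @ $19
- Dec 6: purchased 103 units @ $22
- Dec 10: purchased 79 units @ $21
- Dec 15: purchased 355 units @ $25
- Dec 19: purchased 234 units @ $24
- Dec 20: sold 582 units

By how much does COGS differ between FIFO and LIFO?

FIFO COGS: 288 @ $19 + 103 @ $22 + 79 @ $21 + 112 @ $25 = $12,197
LIFO COGS: 234 @ $24 + 348 @ $25 = $14,316
Difference = |$12,197 − $14,316| = $2,119

$2,119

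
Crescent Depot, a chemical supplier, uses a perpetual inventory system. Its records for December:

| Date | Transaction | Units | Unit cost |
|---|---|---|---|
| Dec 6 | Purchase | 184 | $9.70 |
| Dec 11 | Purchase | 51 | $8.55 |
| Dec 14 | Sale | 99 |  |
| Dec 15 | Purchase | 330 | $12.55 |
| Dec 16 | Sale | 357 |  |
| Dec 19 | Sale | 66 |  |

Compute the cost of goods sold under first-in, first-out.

Dec 14, 99 sold [FIFO — oldest first]: 99 @ $9.70 = $960.30
Dec 16, 357 sold [FIFO — oldest first]: 85 @ $9.70 + 51 @ $8.55 + 221 @ $12.55 = $4,034.10
Dec 19, 66 sold [FIFO — oldest first]: 66 @ $12.55 = $828.30
Total COGS = $960.30 + $4,034.10 + $828.30 = $5,822.70
Ending inventory: 43 @ $12.55 = $539.65

COGS = $5,822.70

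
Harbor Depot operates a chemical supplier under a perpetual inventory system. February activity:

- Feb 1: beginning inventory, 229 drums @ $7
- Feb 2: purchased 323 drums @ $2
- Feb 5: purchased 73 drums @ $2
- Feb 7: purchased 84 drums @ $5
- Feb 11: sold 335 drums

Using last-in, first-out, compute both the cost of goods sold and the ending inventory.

COGS = $922; ending inventory = $1,893

Feb 11, 335 sold [LIFO — newest first]: 84 @ $5 + 73 @ $2 + 178 @ $2 = $922
Ending inventory: 229 @ $7 + 145 @ $2 = $1,893
Check: goods available $2,815 = COGS $922 + ending $1,893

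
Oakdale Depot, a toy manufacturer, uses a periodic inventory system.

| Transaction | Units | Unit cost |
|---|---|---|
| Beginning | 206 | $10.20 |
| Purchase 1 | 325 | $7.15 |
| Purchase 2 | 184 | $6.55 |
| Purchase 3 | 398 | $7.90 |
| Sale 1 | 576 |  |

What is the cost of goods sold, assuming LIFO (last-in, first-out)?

COGS = $4,310.10

Sale 1 (576) [LIFO — newest first]: 398 @ $7.90 + 178 @ $6.55 = $4,310.10
Ending inventory: 206 @ $10.20 + 325 @ $7.15 + 6 @ $6.55 = $4,464.25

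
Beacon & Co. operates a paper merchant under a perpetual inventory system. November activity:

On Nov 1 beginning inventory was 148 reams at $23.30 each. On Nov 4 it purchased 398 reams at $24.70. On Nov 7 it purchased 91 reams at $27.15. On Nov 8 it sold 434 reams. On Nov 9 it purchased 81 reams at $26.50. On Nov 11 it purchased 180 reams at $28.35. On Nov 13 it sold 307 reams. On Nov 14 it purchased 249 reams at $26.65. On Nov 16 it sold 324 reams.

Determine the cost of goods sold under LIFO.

COGS = $27,724.40

Nov 8, 434 sold [LIFO — newest first]: 91 @ $27.15 + 343 @ $24.70 = $10,942.75
Nov 13, 307 sold [LIFO — newest first]: 180 @ $28.35 + 81 @ $26.50 + 46 @ $24.70 = $8,385.70
Nov 16, 324 sold [LIFO — newest first]: 249 @ $26.65 + 9 @ $24.70 + 66 @ $23.30 = $8,395.95
Total COGS = $10,942.75 + $8,385.70 + $8,395.95 = $27,724.40
Ending inventory: 82 @ $23.30 = $1,910.60
Check: goods available $29,635.00 = COGS $27,724.40 + ending $1,910.60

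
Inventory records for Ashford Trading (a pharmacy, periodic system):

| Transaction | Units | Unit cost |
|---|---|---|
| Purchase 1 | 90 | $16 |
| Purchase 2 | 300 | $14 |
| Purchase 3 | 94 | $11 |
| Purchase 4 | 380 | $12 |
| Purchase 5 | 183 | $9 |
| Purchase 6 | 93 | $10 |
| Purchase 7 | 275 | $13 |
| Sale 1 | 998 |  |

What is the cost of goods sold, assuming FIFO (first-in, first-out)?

COGS = $12,440

Sale 1 (998) [FIFO — oldest first]: 90 @ $16 + 300 @ $14 + 94 @ $11 + 380 @ $12 + 134 @ $9 = $12,440
Ending inventory: 49 @ $9 + 93 @ $10 + 275 @ $13 = $4,946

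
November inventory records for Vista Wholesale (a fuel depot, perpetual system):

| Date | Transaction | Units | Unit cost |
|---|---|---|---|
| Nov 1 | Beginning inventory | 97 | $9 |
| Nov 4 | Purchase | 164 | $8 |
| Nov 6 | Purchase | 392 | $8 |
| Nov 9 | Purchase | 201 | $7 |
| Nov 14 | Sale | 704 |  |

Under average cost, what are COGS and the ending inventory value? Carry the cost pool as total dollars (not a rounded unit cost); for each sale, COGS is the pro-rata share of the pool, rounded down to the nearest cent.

COGS = $5,546.26; ending inventory = $1,181.74

After Nov 1: 97 on hand, pool $873.00 (≈ $9.0000 each)
After Nov 4: 261 on hand, pool $2,185.00 (≈ $8.3716 each)
After Nov 6: 653 on hand, pool $5,321.00 (≈ $8.1485 each)
After Nov 9: 854 on hand, pool $6,728.00 (≈ $7.8782 each)
Nov 14, sell 704: 704/854 × $6,728.00 → $5,546.26
Ending inventory (cost pool remaining) = $1,181.74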